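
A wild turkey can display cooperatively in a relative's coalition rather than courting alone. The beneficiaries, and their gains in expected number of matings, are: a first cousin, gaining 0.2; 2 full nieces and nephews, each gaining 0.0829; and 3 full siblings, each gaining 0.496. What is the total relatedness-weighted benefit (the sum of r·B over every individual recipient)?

r to a first cousin = 1/8 (first cousins share one grandparent pair — two paths of length 4: r = 2·(1/2)^4 = 1/8).
r to a full niece or nephew = 1/4 (full aunt/uncle↔niece/nephew: two paths of length 3 through the shared grandparent pair: r = 2·(1/2)^3 = 1/4).
r to a full sibling = 0.5 (full sibs share both parents — two paths of length 2: r = 2·(1/2)^2 = 1/2).
Summing one r·B term per recipient: 1·0.125·0.2 + 2·0.25·0.0829 + 3·0.5·0.496 = 0.81045.

0.81045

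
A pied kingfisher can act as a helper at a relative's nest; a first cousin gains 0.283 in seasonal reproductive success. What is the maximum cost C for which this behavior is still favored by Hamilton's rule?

0.035375

r to a first cousin = 1/8 (first cousins share one grandparent pair — two paths of length 4: r = 2·(1/2)^4 = 1/8).
Hamilton's rule: n·r·B > C, so the trait is favored while C < n·r·B = 1·0.125·0.283 = 0.035375.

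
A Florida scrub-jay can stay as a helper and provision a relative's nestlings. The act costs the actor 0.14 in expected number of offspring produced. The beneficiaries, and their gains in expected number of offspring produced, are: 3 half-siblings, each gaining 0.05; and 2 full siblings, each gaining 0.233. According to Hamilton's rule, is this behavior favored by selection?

Hamilton's rule: the trait is favored when the sum of r·B over every recipient exceeds the actor's cost C.
r to a half-sibling = 0.25 (half-sibs share one parent — one path of length 2: r = (1/2)^2 = 1/4).
r to a full sibling = 0.5 (full sibs share both parents — two paths of length 2: r = 2·(1/2)^2 = 1/2).
Summing one r·B term per recipient: 3·0.25·0.05 + 2·0.5·0.233 = 0.2705.
0.2705 > 0.14: the indirect benefit exceeds the cost.

Yes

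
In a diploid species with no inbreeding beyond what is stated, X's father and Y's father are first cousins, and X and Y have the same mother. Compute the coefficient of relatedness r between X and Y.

0.28125

Wright's path rule: contributions from independent ancestry routes add.
X and Y are related in two ways: second cousins through their fathers (r = 1/32) and half-sibs through their shared mother (r = 1/4).
r = 1/32 + 1/4 = 0.28125.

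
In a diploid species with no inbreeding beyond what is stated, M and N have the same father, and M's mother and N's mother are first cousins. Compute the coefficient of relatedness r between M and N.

0.28125

Wright's path rule: contributions from independent ancestry routes add.
M and N are related in two ways: half-sibs through their shared father (r = 1/4) and second cousins through their mothers (r = 1/32).
r = 1/4 + 1/32 = 0.28125.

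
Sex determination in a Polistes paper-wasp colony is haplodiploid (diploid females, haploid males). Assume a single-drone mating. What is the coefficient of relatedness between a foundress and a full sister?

0.75

Haplodiploid full sisters inherit their father's entire haploid genome identically (contributing 1/2) and on average half of their mother's contribution (1/2 · 1/2 = 1/4); r = 1/2 + 1/4 = 3/4.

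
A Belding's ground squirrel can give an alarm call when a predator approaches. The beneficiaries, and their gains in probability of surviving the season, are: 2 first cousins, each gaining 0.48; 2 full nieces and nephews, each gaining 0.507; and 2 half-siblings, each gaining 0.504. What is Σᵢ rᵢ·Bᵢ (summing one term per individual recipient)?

r to a first cousin = 0.125 (first cousins share one grandparent pair — two paths of length 4: r = 2·(1/2)^4 = 1/8).
r to a full niece or nephew = 0.25 (full aunt/uncle↔niece/nephew: two paths of length 3 through the shared grandparent pair: r = 2·(1/2)^3 = 1/4).
r to a half-sibling = 1/4 (half-sibs share one parent — one path of length 2: r = (1/2)^2 = 1/4).
Summing one r·B term per recipient: 2·0.125·0.48 + 2·0.25·0.507 + 2·0.25·0.504 = 0.6255.

0.6255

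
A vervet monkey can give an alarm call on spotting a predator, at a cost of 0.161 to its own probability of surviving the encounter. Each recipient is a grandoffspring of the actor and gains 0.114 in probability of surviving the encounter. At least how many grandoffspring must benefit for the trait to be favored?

r to a grandoffspring = 1/4 (two parent–offspring links: r = (1/2)^2 = 1/4).
Hamilton's rule: n·r·B > C  ⇒  n > C/(r·B) = 0.161/(0.25·0.114) = 5.649.
The smallest integer exceeding 5.649 is 6.

6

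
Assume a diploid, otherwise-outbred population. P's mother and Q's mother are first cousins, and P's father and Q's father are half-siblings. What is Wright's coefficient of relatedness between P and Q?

0.09375

Wright's path rule: contributions from independent ancestry routes add.
P and Q are related in two ways: second cousins through their mothers (r = 1/32) and half first cousins through their fathers (r = 1/16).
r = 1/32 + 1/16 = 0.09375.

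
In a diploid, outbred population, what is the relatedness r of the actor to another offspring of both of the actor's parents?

Each parent–offspring link contributes a factor of 1/2, and independent paths through distinct common ancestors add.
Full sibs share both parents — two paths of length 2: r = 2·(1/2)^2 = 1/2.

0.5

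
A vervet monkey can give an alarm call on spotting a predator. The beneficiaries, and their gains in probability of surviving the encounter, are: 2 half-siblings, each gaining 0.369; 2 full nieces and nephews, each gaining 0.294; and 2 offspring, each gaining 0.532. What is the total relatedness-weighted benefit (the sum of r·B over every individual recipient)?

0.8635

r to a half-sibling = 1/4 (half-sibs share one parent — one path of length 2: r = (1/2)^2 = 1/4).
r to a full niece or nephew = 0.25 (full aunt/uncle↔niece/nephew: two paths of length 3 through the shared grandparent pair: r = 2·(1/2)^3 = 1/4).
r to an offspring = 0.5 (one parent–offspring link: r = (1/2)^1 = 1/2).
Summing one r·B term per recipient: 2·0.25·0.369 + 2·0.25·0.294 + 2·0.5·0.532 = 0.8635.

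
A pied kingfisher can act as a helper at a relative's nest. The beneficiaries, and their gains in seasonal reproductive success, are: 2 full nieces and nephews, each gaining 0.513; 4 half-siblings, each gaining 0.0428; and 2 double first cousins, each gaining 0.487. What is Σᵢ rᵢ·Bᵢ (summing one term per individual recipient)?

0.5428

r to a full niece or nephew = 0.25 (full aunt/uncle↔niece/nephew: two paths of length 3 through the shared grandparent pair: r = 2·(1/2)^3 = 1/4).
r to a half-sibling = 0.25 (half-sibs share one parent — one path of length 2: r = (1/2)^2 = 1/4).
r to a double first cousin = 1/4 (double first cousins share both grandparent pairs — four paths of length 4: r = 4·(1/2)^4 = 1/4).
Summing one r·B term per recipient: 2·0.25·0.513 + 4·0.25·0.0428 + 2·0.25·0.487 = 0.5428.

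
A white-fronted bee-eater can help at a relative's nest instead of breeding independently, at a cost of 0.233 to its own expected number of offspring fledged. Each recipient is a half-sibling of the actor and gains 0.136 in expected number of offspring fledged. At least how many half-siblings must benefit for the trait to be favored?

7

r to a half-sibling = 1/4 (half-sibs share one parent — one path of length 2: r = (1/2)^2 = 1/4).
Hamilton's rule: n·r·B > C  ⇒  n > C/(r·B) = 0.233/(0.25·0.136) = 6.853.
The smallest integer exceeding 6.853 is 7.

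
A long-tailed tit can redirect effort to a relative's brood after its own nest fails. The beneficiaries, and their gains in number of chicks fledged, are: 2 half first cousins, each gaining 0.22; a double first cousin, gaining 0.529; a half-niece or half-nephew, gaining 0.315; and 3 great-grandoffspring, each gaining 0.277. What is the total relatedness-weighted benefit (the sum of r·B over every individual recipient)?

r to a half first cousin = 1/16 (half first cousins share one grandparent — one path of length 4: r = (1/2)^4 = 1/16).
r to a double first cousin = 1/4 (double first cousins share both grandparent pairs — four paths of length 4: r = 4·(1/2)^4 = 1/4).
r to a half-niece or half-nephew = 0.125 (half-aunt/uncle↔niece/nephew: one path of length 3: r = (1/2)^3 = 1/8).
r to a great-grandoffspring = 0.125 (three parent–offspring links: r = (1/2)^3 = 1/8).
Summing one r·B term per recipient: 2·0.0625·0.22 + 1·0.25·0.529 + 1·0.125·0.315 + 3·0.125·0.277 = 0.303.

0.303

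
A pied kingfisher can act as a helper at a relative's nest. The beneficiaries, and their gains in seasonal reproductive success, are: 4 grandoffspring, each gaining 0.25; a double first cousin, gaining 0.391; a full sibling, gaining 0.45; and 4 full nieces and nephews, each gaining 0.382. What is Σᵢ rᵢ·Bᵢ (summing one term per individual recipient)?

0.95475

r to a grandoffspring = 1/4 (two parent–offspring links: r = (1/2)^2 = 1/4).
r to a double first cousin = 0.25 (double first cousins share both grandparent pairs — four paths of length 4: r = 4·(1/2)^4 = 1/4).
r to a full sibling = 0.5 (full sibs share both parents — two paths of length 2: r = 2·(1/2)^2 = 1/2).
r to a full niece or nephew = 1/4 (full aunt/uncle↔niece/nephew: two paths of length 3 through the shared grandparent pair: r = 2·(1/2)^3 = 1/4).
Summing one r·B term per recipient: 4·0.25·0.25 + 1·0.25·0.391 + 1·0.5·0.45 + 4·0.25·0.382 = 0.95475.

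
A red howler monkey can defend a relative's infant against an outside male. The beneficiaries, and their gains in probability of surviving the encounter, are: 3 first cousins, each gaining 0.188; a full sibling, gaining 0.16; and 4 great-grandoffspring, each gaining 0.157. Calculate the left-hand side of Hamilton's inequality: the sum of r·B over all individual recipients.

r to a first cousin = 0.125 (first cousins share one grandparent pair — two paths of length 4: r = 2·(1/2)^4 = 1/8).
r to a full sibling = 0.5 (full sibs share both parents — two paths of length 2: r = 2·(1/2)^2 = 1/2).
r to a great-grandoffspring = 1/8 (three parent–offspring links: r = (1/2)^3 = 1/8).
Summing one r·B term per recipient: 3·0.125·0.188 + 1·0.5·0.16 + 4·0.125·0.157 = 0.229.

0.229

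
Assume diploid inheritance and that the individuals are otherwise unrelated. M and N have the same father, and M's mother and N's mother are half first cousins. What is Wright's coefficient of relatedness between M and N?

With two independent routes of shared ancestry, r is the sum of the two contributions.
M and N are related in two ways: half-sibs through their shared father (r = 1/4) and half second cousins through their mothers (r = 1/64).
r = 1/4 + 1/64 = 0.265625.

0.265625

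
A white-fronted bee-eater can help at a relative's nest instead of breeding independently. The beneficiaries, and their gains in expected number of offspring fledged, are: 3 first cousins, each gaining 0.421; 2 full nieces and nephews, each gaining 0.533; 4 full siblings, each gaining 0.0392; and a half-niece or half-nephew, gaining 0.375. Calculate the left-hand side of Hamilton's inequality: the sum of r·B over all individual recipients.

r to a first cousin = 1/8 (first cousins share one grandparent pair — two paths of length 4: r = 2·(1/2)^4 = 1/8).
r to a full niece or nephew = 0.25 (full aunt/uncle↔niece/nephew: two paths of length 3 through the shared grandparent pair: r = 2·(1/2)^3 = 1/4).
r to a full sibling = 1/2 (full sibs share both parents — two paths of length 2: r = 2·(1/2)^2 = 1/2).
r to a half-niece or half-nephew = 0.125 (half-aunt/uncle↔niece/nephew: one path of length 3: r = (1/2)^3 = 1/8).
Summing one r·B term per recipient: 3·0.125·0.421 + 2·0.25·0.533 + 4·0.5·0.0392 + 1·0.125·0.375 = 0.54965.

0.54965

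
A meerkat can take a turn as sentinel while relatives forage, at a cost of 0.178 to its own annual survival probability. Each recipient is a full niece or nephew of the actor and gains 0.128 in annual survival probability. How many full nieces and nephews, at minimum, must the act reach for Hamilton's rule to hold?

6

r to a full niece or nephew = 1/4 (full aunt/uncle↔niece/nephew: two paths of length 3 through the shared grandparent pair: r = 2·(1/2)^3 = 1/4).
Hamilton's rule: n·r·B > C  ⇒  n > C/(r·B) = 0.178/(0.25·0.128) = 5.562.
The smallest integer exceeding 5.562 is 6.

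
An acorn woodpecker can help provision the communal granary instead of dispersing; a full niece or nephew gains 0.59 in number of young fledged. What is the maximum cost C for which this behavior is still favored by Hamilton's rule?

0.1475

r to a full niece or nephew = 1/4 (full aunt/uncle↔niece/nephew: two paths of length 3 through the shared grandparent pair: r = 2·(1/2)^3 = 1/4).
Hamilton's rule: n·r·B > C, so the trait is favored while C < n·r·B = 1·0.25·0.59 = 0.1475.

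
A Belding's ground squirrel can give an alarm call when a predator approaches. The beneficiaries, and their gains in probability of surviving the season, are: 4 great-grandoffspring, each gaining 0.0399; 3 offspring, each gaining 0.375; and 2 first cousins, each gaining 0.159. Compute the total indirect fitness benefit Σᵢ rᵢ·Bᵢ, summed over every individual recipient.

r to a great-grandoffspring = 1/8 (three parent–offspring links: r = (1/2)^3 = 1/8).
r to an offspring = 1/2 (one parent–offspring link: r = (1/2)^1 = 1/2).
r to a first cousin = 1/8 (first cousins share one grandparent pair — two paths of length 4: r = 2·(1/2)^4 = 1/8).
Summing one r·B term per recipient: 4·0.125·0.0399 + 3·0.5·0.375 + 2·0.125·0.159 = 0.6222.

0.6222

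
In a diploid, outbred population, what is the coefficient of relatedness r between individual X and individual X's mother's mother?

0.25

Each parent–offspring link contributes a factor of 1/2, and independent paths through distinct common ancestors add.
Two parent–offspring links: r = (1/2)^2 = 1/4.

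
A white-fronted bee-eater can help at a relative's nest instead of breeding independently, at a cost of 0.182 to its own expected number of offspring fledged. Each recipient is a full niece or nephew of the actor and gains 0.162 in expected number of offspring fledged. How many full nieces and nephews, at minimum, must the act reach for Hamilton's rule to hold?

r to a full niece or nephew = 0.25 (full aunt/uncle↔niece/nephew: two paths of length 3 through the shared grandparent pair: r = 2·(1/2)^3 = 1/4).
Hamilton's rule: n·r·B > C  ⇒  n > C/(r·B) = 0.182/(0.25·0.162) = 4.494.
The smallest integer exceeding 4.494 is 5.

5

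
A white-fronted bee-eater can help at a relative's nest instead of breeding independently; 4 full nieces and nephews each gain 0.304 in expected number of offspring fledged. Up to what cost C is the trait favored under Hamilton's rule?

r to a full niece or nephew = 0.25 (full aunt/uncle↔niece/nephew: two paths of length 3 through the shared grandparent pair: r = 2·(1/2)^3 = 1/4).
Hamilton's rule: n·r·B > C, so the trait is favored while C < n·r·B = 4·0.25·0.304 = 0.304.

0.304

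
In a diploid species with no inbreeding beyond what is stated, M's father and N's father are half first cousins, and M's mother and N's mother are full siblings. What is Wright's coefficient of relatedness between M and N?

With two independent routes of shared ancestry, r is the sum of the two contributions.
M and N are related in two ways: half second cousins through their fathers (r = 1/64) and first cousins through their mothers (r = 1/8).
r = 1/64 + 1/8 = 9/64 = 0.140625.

0.140625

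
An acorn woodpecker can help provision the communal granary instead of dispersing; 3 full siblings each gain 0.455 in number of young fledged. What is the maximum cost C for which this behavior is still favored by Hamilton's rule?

r to a full sibling = 1/2 (full sibs share both parents — two paths of length 2: r = 2·(1/2)^2 = 1/2).
Hamilton's rule: n·r·B > C, so the trait is favored while C < n·r·B = 3·0.5·0.455 = 0.6825.

0.6825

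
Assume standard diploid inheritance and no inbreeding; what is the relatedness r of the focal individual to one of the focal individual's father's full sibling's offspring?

Each parent–offspring link contributes a factor of 1/2, and independent paths through distinct common ancestors add.
First cousins share one grandparent pair — two paths of length 4: r = 2·(1/2)^4 = 1/8.

0.125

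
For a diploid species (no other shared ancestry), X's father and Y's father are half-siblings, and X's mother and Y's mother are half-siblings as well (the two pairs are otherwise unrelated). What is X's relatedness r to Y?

0.125

Relatedness sums over independent paths through distinct common ancestors.
X and Y are related in two ways: half first cousins through their fathers (r = 1/16) and half first cousins through their mothers (r = 1/16).
r = 1/16 + 1/16 = 0.125.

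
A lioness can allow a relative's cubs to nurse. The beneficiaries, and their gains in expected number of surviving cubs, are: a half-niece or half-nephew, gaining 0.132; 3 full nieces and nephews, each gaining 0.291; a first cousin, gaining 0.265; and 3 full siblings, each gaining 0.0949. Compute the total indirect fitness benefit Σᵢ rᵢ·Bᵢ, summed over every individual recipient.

0.410225

r to a half-niece or half-nephew = 1/8 (half-aunt/uncle↔niece/nephew: one path of length 3: r = (1/2)^3 = 1/8).
r to a full niece or nephew = 0.25 (full aunt/uncle↔niece/nephew: two paths of length 3 through the shared grandparent pair: r = 2·(1/2)^3 = 1/4).
r to a first cousin = 0.125 (first cousins share one grandparent pair — two paths of length 4: r = 2·(1/2)^4 = 1/8).
r to a full sibling = 1/2 (full sibs share both parents — two paths of length 2: r = 2·(1/2)^2 = 1/2).
Summing one r·B term per recipient: 1·0.125·0.132 + 3·0.25·0.291 + 1·0.125·0.265 + 3·0.5·0.0949 = 0.410225.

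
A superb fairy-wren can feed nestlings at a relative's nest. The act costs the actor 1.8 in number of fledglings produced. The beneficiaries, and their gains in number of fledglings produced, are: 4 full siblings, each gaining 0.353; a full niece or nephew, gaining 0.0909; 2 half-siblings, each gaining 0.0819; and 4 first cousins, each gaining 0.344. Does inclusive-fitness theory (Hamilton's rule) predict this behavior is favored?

No

Hamilton's rule: the trait is favored when the sum of r·B over every recipient exceeds the actor's cost C.
r to a full sibling = 0.5 (full sibs share both parents — two paths of length 2: r = 2·(1/2)^2 = 1/2).
r to a full niece or nephew = 0.25 (full aunt/uncle↔niece/nephew: two paths of length 3 through the shared grandparent pair: r = 2·(1/2)^3 = 1/4).
r to a half-sibling = 1/4 (half-sibs share one parent — one path of length 2: r = (1/2)^2 = 1/4).
r to a first cousin = 0.125 (first cousins share one grandparent pair — two paths of length 4: r = 2·(1/2)^4 = 1/8).
Summing one r·B term per recipient: 4·0.5·0.353 + 1·0.25·0.0909 + 2·0.25·0.0819 + 4·0.125·0.344 = 0.941675.
0.941675 < 1.8: the indirect benefit is less than the cost.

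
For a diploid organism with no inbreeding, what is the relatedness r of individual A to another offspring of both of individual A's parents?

Each parent–offspring link contributes a factor of 1/2, and independent paths through distinct common ancestors add.
Full sibs share both parents — two paths of length 2: r = 2·(1/2)^2 = 1/2.

0.5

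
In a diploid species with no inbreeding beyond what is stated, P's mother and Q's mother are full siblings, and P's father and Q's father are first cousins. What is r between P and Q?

Relatedness sums over independent paths through distinct common ancestors.
P and Q are related in two ways: first cousins through their mothers (r = 1/8) and second cousins through their fathers (r = 1/32).
r = 1/8 + 1/32 = 0.15625.

0.15625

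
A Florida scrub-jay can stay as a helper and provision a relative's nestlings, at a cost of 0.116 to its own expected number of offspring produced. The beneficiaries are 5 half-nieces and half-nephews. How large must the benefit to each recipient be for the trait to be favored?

r to a half-niece or half-nephew = 0.125 (half-aunt/uncle↔niece/nephew: one path of length 3: r = (1/2)^3 = 1/8).
Hamilton's rule with n recipients of equal r: n·r·B > C, so B > C/(n·r) = 0.116/(5·0.125) = 0.1856.

0.1856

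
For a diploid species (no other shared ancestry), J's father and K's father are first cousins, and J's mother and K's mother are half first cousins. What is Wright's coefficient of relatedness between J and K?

With two independent routes of shared ancestry, r is the sum of the two contributions.
J and K are related in two ways: second cousins through their fathers (r = 1/32) and half second cousins through their mothers (r = 1/64).
r = 1/32 + 1/64 = 3/64 = 0.046875.

0.046875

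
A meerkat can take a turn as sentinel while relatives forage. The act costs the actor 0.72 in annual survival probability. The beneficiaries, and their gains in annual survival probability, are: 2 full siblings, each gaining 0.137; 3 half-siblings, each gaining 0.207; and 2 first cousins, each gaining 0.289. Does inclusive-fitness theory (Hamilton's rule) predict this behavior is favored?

No

Hamilton's rule: the trait is favored when the sum of r·B over every recipient exceeds the actor's cost C.
r to a full sibling = 0.5 (full sibs share both parents — two paths of length 2: r = 2·(1/2)^2 = 1/2).
r to a half-sibling = 0.25 (half-sibs share one parent — one path of length 2: r = (1/2)^2 = 1/4).
r to a first cousin = 0.125 (first cousins share one grandparent pair — two paths of length 4: r = 2·(1/2)^4 = 1/8).
Summing one r·B term per recipient: 2·0.5·0.137 + 3·0.25·0.207 + 2·0.125·0.289 = 0.3645.
0.3645 < 0.72: the indirect benefit is less than the cost.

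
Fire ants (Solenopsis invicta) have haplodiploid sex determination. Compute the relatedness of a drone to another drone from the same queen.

Haploid brothers each carry a random half of the queen's diploid genome, so on average they share half: r = 1/2.

0.5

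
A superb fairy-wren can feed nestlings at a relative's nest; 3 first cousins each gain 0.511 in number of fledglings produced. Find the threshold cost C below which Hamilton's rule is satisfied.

0.191625

r to a first cousin = 1/8 (first cousins share one grandparent pair — two paths of length 4: r = 2·(1/2)^4 = 1/8).
Hamilton's rule: n·r·B > C, so the trait is favored while C < n·r·B = 3·0.125·0.511 = 0.191625.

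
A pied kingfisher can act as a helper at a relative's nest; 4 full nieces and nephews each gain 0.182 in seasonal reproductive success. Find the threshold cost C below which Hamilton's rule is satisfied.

r to a full niece or nephew = 1/4 (full aunt/uncle↔niece/nephew: two paths of length 3 through the shared grandparent pair: r = 2·(1/2)^3 = 1/4).
Hamilton's rule: n·r·B > C, so the trait is favored while C < n·r·B = 4·0.25·0.182 = 0.182.

0.182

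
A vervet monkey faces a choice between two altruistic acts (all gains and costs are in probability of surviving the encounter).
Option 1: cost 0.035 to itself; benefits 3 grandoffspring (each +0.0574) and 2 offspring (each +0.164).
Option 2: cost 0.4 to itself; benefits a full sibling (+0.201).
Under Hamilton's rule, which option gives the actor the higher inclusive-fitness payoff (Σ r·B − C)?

Option 1

Option 1: r to a grandoffspring = 0.25.
Option 1: r to an offspring = 0.5.
Option 1: Σ r·B − C = (3·0.25·0.0574 + 2·0.5·0.164) − 0.035 = 0.17205.
Option 2: r to a full sibling = 0.5.
Option 2: Σ r·B − C = (1·0.5·0.201) − 0.4 = -0.2995.
Option 1 has the higher net inclusive-fitness payoff.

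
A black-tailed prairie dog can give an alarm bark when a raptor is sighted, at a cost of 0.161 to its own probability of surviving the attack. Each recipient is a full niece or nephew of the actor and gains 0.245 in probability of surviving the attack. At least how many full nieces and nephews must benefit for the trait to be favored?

r to a full niece or nephew = 1/4 (full aunt/uncle↔niece/nephew: two paths of length 3 through the shared grandparent pair: r = 2·(1/2)^3 = 1/4).
Hamilton's rule: n·r·B > C  ⇒  n > C/(r·B) = 0.161/(0.25·0.245) = 2.629.
The smallest integer exceeding 2.629 is 3.

3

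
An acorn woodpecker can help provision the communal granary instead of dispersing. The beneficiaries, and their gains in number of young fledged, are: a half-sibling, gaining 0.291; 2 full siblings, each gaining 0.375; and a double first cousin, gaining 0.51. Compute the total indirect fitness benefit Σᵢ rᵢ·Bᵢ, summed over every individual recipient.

0.57525

r to a half-sibling = 0.25 (half-sibs share one parent — one path of length 2: r = (1/2)^2 = 1/4).
r to a full sibling = 1/2 (full sibs share both parents — two paths of length 2: r = 2·(1/2)^2 = 1/2).
r to a double first cousin = 1/4 (double first cousins share both grandparent pairs — four paths of length 4: r = 4·(1/2)^4 = 1/4).
Summing one r·B term per recipient: 1·0.25·0.291 + 2·0.5·0.375 + 1·0.25·0.51 = 0.57525.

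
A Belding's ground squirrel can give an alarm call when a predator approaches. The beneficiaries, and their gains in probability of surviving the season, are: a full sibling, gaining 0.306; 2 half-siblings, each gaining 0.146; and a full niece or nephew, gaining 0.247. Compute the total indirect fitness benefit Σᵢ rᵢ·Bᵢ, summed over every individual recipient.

0.28775

r to a full sibling = 1/2 (full sibs share both parents — two paths of length 2: r = 2·(1/2)^2 = 1/2).
r to a half-sibling = 1/4 (half-sibs share one parent — one path of length 2: r = (1/2)^2 = 1/4).
r to a full niece or nephew = 1/4 (full aunt/uncle↔niece/nephew: two paths of length 3 through the shared grandparent pair: r = 2·(1/2)^3 = 1/4).
Summing one r·B term per recipient: 1·0.5·0.306 + 2·0.25·0.146 + 1·0.25·0.247 = 0.28775.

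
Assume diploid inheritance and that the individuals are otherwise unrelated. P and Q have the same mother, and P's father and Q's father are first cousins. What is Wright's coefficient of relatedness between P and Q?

0.28125

Independent pedigree routes through distinct common ancestors add.
P and Q are related in two ways: half-sibs through their shared mother (r = 1/4) and second cousins through their fathers (r = 1/32).
r = 1/4 + 1/32 = 9/32 = 0.28125.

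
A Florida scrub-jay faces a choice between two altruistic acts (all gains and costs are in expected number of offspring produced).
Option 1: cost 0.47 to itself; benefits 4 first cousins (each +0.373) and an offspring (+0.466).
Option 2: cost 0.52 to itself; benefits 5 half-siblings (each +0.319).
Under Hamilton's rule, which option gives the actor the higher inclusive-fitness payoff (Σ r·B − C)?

Option 1: r to a first cousin = 0.125.
Option 1: r to an offspring = 0.5.
Option 1: Σ r·B − C = (4·0.125·0.373 + 1·0.5·0.466) − 0.47 = -0.0505.
Option 2: r to a half-sibling = 0.25.
Option 2: Σ r·B − C = (5·0.25·0.319) − 0.52 = -0.12125.
Option 1 has the higher net inclusive-fitness payoff.

Option 1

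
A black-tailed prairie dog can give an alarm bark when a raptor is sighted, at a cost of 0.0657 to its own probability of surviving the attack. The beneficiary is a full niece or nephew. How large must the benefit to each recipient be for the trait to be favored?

r to a full niece or nephew = 0.25 (full aunt/uncle↔niece/nephew: two paths of length 3 through the shared grandparent pair: r = 2·(1/2)^3 = 1/4).
Hamilton's rule with n recipients of equal r: n·r·B > C, so B > C/(n·r) = 0.0657/(1·0.25) = 0.2628.

0.2628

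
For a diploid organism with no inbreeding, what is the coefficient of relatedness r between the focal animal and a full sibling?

Each parent–offspring link contributes a factor of 1/2, and independent paths through distinct common ancestors add.
Full sibs share both parents — two paths of length 2: r = 2·(1/2)^2 = 1/2.

0.5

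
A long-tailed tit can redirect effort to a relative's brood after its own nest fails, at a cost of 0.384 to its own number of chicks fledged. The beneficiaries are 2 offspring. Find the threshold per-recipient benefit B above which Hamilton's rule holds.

0.384

r to an offspring = 0.5 (one parent–offspring link: r = (1/2)^1 = 1/2).
Hamilton's rule with n recipients of equal r: n·r·B > C, so B > C/(n·r) = 0.384/(2·0.5) = 0.384.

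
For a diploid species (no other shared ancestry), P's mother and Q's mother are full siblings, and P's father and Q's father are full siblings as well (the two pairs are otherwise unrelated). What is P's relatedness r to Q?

Wright's path rule: contributions from independent ancestry routes add.
P and Q are related in two ways: first cousins through their mothers (r = 1/8) and first cousins through their fathers (r = 1/8) — i.e. double first cousins.
r = 1/8 + 1/8 = 1/4 = 0.25.

0.25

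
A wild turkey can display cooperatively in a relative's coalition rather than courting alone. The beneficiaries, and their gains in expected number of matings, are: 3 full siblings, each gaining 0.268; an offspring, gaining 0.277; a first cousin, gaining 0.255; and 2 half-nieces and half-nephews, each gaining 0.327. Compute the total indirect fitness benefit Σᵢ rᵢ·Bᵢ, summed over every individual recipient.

0.654125

r to a full sibling = 1/2 (full sibs share both parents — two paths of length 2: r = 2·(1/2)^2 = 1/2).
r to an offspring = 1/2 (one parent–offspring link: r = (1/2)^1 = 1/2).
r to a first cousin = 0.125 (first cousins share one grandparent pair — two paths of length 4: r = 2·(1/2)^4 = 1/8).
r to a half-niece or half-nephew = 0.125 (half-aunt/uncle↔niece/nephew: one path of length 3: r = (1/2)^3 = 1/8).
Summing one r·B term per recipient: 3·0.5·0.268 + 1·0.5·0.277 + 1·0.125·0.255 + 2·0.125·0.327 = 0.654125.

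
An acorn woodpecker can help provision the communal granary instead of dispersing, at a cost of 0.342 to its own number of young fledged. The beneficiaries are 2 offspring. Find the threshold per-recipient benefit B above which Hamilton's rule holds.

0.342

r to an offspring = 0.5 (one parent–offspring link: r = (1/2)^1 = 1/2).
Hamilton's rule with n recipients of equal r: n·r·B > C, so B > C/(n·r) = 0.342/(2·0.5) = 0.342.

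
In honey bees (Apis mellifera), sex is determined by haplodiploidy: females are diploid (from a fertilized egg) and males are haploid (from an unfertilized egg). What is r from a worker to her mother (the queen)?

0.5

One meiotic link between diploid queen and diploid daughter: r = 1/2.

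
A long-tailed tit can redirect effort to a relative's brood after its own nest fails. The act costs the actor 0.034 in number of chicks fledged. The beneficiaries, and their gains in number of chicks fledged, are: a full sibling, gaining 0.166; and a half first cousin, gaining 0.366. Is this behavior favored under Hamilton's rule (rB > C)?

Hamilton's rule: the trait is favored when the sum of r·B over every recipient exceeds the actor's cost C.
r to a full sibling = 0.5 (full sibs share both parents — two paths of length 2: r = 2·(1/2)^2 = 1/2).
r to a half first cousin = 1/16 (half first cousins share one grandparent — one path of length 4: r = (1/2)^4 = 1/16).
Summing one r·B term per recipient: 1·0.5·0.166 + 1·0.0625·0.366 = 0.105875.
0.105875 > 0.034: the indirect benefit exceeds the cost.

Yes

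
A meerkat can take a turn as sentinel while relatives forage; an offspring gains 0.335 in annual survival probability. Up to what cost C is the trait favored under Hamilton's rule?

0.1675

r to an offspring = 1/2 (one parent–offspring link: r = (1/2)^1 = 1/2).
Hamilton's rule: n·r·B > C, so the trait is favored while C < n·r·B = 1·0.5·0.335 = 0.1675.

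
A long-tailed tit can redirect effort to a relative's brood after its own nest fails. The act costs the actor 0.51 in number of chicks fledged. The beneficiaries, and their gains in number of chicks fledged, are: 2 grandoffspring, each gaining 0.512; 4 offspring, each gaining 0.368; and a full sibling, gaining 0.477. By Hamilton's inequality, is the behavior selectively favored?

Hamilton's rule: the trait is favored when the sum of r·B over every recipient exceeds the actor's cost C.
r to a grandoffspring = 1/4 (two parent–offspring links: r = (1/2)^2 = 1/4).
r to an offspring = 1/2 (one parent–offspring link: r = (1/2)^1 = 1/2).
r to a full sibling = 0.5 (full sibs share both parents — two paths of length 2: r = 2·(1/2)^2 = 1/2).
Summing one r·B term per recipient: 2·0.25·0.512 + 4·0.5·0.368 + 1·0.5·0.477 = 1.2305.
1.2305 > 0.51: the indirect benefit exceeds the cost.

Yes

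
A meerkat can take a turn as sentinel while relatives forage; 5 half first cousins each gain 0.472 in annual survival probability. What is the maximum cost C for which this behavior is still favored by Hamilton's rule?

r to a half first cousin = 1/16 (half first cousins share one grandparent — one path of length 4: r = (1/2)^4 = 1/16).
Hamilton's rule: n·r·B > C, so the trait is favored while C < n·r·B = 5·0.0625·0.472 = 0.1475.

0.1475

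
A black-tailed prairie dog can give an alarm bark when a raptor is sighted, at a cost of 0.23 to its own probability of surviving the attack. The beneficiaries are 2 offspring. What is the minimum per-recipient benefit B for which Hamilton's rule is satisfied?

r to an offspring = 1/2 (one parent–offspring link: r = (1/2)^1 = 1/2).
Hamilton's rule with n recipients of equal r: n·r·B > C, so B > C/(n·r) = 0.23/(2·0.5) = 0.23.

0.23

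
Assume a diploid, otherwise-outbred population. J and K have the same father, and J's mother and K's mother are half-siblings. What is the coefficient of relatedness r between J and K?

With two independent routes of shared ancestry, r is the sum of the two contributions.
J and K are related in two ways: half-sibs through their shared father (r = 1/4) and half first cousins through their mothers (r = 1/16).
r = 1/4 + 1/16 = 5/16 = 0.3125.

0.3125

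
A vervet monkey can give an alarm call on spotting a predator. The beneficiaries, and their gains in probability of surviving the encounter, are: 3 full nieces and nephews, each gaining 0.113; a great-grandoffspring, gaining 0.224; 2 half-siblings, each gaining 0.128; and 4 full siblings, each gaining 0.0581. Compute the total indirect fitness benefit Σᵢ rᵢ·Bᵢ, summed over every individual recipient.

0.29295

r to a full niece or nephew = 0.25 (full aunt/uncle↔niece/nephew: two paths of length 3 through the shared grandparent pair: r = 2·(1/2)^3 = 1/4).
r to a great-grandoffspring = 0.125 (three parent–offspring links: r = (1/2)^3 = 1/8).
r to a half-sibling = 0.25 (half-sibs share one parent — one path of length 2: r = (1/2)^2 = 1/4).
r to a full sibling = 0.5 (full sibs share both parents — two paths of length 2: r = 2·(1/2)^2 = 1/2).
Summing one r·B term per recipient: 3·0.25·0.113 + 1·0.125·0.224 + 2·0.25·0.128 + 4·0.5·0.0581 = 0.29295.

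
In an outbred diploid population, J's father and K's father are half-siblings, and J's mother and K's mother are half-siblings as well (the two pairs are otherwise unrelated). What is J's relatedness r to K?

0.125

Relatedness sums over independent paths through distinct common ancestors.
J and K are related in two ways: half first cousins through their fathers (r = 1/16) and half first cousins through their mothers (r = 1/16).
r = 1/16 + 1/16 = 1/8 = 0.125.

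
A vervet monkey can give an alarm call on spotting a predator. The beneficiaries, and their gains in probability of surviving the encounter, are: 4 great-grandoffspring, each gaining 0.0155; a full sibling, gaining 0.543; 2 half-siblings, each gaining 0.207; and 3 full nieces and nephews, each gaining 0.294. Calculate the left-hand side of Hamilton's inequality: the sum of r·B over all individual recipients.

r to a great-grandoffspring = 0.125 (three parent–offspring links: r = (1/2)^3 = 1/8).
r to a full sibling = 0.5 (full sibs share both parents — two paths of length 2: r = 2·(1/2)^2 = 1/2).
r to a half-sibling = 0.25 (half-sibs share one parent — one path of length 2: r = (1/2)^2 = 1/4).
r to a full niece or nephew = 1/4 (full aunt/uncle↔niece/nephew: two paths of length 3 through the shared grandparent pair: r = 2·(1/2)^3 = 1/4).
Summing one r·B term per recipient: 4·0.125·0.0155 + 1·0.5·0.543 + 2·0.25·0.207 + 3·0.25·0.294 = 0.60325.

0.60325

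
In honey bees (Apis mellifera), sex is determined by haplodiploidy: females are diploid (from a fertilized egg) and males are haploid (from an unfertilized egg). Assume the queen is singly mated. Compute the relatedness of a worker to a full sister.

0.75

Haplodiploid full sisters inherit their father's entire haploid genome identically (contributing 1/2) and on average half of their mother's contribution (1/2 · 1/2 = 1/4); r = 1/2 + 1/4 = 3/4.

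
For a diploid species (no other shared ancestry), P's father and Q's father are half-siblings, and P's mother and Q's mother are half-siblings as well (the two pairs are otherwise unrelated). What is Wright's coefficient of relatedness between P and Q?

0.125

Relatedness sums over independent paths through distinct common ancestors.
P and Q are related in two ways: half first cousins through their fathers (r = 1/16) and half first cousins through their mothers (r = 1/16).
r = 1/16 + 1/16 = 1/8 = 0.125.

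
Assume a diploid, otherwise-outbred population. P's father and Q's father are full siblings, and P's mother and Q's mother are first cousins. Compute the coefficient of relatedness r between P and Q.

0.15625

Relatedness sums over independent paths through distinct common ancestors.
P and Q are related in two ways: first cousins through their fathers (r = 1/8) and second cousins through their mothers (r = 1/32).
r = 1/8 + 1/32 = 5/32 = 0.15625.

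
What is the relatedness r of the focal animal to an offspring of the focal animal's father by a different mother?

0.25

Each parent–offspring link contributes a factor of 1/2, and independent paths through distinct common ancestors add.
Half-sibs share one parent — one path of length 2: r = (1/2)^2 = 1/4.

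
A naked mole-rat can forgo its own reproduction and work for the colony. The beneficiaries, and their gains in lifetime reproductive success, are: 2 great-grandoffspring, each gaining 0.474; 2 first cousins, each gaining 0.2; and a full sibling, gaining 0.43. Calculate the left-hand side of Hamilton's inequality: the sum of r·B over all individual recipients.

0.3835

r to a great-grandoffspring = 0.125 (three parent–offspring links: r = (1/2)^3 = 1/8).
r to a first cousin = 0.125 (first cousins share one grandparent pair — two paths of length 4: r = 2·(1/2)^4 = 1/8).
r to a full sibling = 0.5 (full sibs share both parents — two paths of length 2: r = 2·(1/2)^2 = 1/2).
Summing one r·B term per recipient: 2·0.125·0.474 + 2·0.125·0.2 + 1·0.5·0.43 = 0.3835.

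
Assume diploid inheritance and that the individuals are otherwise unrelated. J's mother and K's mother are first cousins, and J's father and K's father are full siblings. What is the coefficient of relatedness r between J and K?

Independent pedigree routes through distinct common ancestors add.
J and K are related in two ways: second cousins through their mothers (r = 1/32) and first cousins through their fathers (r = 1/8).
r = 1/32 + 1/8 = 5/32 = 0.15625.

0.15625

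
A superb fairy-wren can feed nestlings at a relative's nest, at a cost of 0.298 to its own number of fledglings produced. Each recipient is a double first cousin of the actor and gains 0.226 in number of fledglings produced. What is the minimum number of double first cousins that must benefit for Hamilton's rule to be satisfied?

r to a double first cousin = 1/4 (double first cousins share both grandparent pairs — four paths of length 4: r = 4·(1/2)^4 = 1/4).
Hamilton's rule: n·r·B > C  ⇒  n > C/(r·B) = 0.298/(0.25·0.226) = 5.274.
The smallest integer exceeding 5.274 is 6.

6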